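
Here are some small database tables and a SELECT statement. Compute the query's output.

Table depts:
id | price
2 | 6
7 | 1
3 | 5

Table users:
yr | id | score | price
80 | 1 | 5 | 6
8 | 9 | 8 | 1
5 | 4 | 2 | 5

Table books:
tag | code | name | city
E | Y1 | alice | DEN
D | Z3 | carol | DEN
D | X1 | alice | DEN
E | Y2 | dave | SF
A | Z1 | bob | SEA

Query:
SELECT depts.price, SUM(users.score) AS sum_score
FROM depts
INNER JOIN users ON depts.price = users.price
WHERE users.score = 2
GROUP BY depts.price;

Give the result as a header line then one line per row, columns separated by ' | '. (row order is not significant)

After JOIN users (3 rows):
depts.id | depts.price | users.yr | users.id | users.score | users.price
2 | 6 | 80 | 1 | 5 | 6
7 | 1 | 8 | 9 | 8 | 1
3 | 5 | 5 | 4 | 2 | 5
After WHERE (1 rows):
depts.id | depts.price | users.yr | users.id | users.score | users.price
3 | 5 | 5 | 4 | 2 | 5
After GROUP BY (1 rows):
depts.price | sum_score
5 | 2

== RESULT ==
depts.price | sum_score
5 | 2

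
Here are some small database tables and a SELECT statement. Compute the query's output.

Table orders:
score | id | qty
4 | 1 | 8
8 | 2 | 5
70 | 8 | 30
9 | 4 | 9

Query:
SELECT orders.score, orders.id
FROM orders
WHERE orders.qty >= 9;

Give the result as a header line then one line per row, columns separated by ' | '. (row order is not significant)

After WHERE (2 rows):
orders.score | orders.id | orders.qty
70 | 8 | 30
9 | 4 | 9
After SELECT (2 rows):
orders.score | orders.id
70 | 8
9 | 4

== RESULT ==
orders.score | orders.id
70 | 8
9 | 4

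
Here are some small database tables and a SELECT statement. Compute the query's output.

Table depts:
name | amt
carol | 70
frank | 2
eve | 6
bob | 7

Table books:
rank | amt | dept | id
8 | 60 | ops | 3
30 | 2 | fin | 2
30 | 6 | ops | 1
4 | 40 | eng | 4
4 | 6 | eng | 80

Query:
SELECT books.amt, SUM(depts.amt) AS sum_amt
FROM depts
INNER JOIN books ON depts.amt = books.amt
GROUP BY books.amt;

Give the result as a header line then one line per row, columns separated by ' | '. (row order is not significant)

== RESULT ==
books.amt | sum_amt
2 | 2
6 | 12

Derivation:
After JOIN books (3 rows):
depts.name | depts.amt | books.rank | books.amt | books.dept | books.id
frank | 2 | 30 | 2 | fin | 2
eve | 6 | 30 | 6 | ops | 1
eve | 6 | 4 | 6 | eng | 80
After GROUP BY (2 rows):
books.amt | sum_amt
2 | 2
6 | 12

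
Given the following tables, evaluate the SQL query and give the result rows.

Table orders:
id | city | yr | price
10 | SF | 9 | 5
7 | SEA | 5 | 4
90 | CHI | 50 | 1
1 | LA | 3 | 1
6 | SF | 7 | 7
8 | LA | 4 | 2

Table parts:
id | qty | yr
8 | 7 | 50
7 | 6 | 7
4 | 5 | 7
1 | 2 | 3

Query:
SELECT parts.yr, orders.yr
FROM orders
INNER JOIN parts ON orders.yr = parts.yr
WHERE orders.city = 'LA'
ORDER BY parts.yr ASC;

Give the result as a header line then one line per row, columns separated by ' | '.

After JOIN parts (4 rows):
orders.id | orders.city | orders.yr | orders.price | parts.id | parts.qty | parts.yr
90 | CHI | 50 | 1 | 8 | 7 | 50
1 | LA | 3 | 1 | 1 | 2 | 3
6 | SF | 7 | 7 | 7 | 6 | 7
6 | SF | 7 | 7 | 4 | 5 | 7
After WHERE (1 rows):
orders.id | orders.city | orders.yr | orders.price | parts.id | parts.qty | parts.yr
1 | LA | 3 | 1 | 1 | 2 | 3
After SELECT (1 rows):
parts.yr | orders.yr
3 | 3
After ORDER BY (1 rows):
parts.yr | orders.yr
3 | 3

== RESULT ==
parts.yr | orders.yr
3 | 3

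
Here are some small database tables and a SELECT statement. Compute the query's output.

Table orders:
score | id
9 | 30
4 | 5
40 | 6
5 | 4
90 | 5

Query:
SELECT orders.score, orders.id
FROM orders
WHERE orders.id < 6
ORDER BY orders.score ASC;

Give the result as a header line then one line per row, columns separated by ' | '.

After WHERE (3 rows):
orders.score | orders.id
4 | 5
5 | 4
90 | 5
After SELECT (3 rows):
orders.score | orders.id
4 | 5
5 | 4
90 | 5
After ORDER BY (3 rows):
orders.score | orders.id
4 | 5
5 | 4
90 | 5

== RESULT ==
orders.score | orders.id
4 | 5
5 | 4
90 | 5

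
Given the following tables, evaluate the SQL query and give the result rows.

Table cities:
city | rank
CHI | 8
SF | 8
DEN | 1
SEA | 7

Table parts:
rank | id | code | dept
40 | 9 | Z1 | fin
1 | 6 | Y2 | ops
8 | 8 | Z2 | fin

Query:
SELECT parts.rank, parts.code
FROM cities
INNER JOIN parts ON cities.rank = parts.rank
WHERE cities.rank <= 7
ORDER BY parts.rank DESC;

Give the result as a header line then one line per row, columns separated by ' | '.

== RESULT ==
parts.rank | parts.code
1 | Y2

Derivation:
After JOIN parts (3 rows):
cities.city | cities.rank | parts.rank | parts.id | parts.code | parts.dept
CHI | 8 | 8 | 8 | Z2 | fin
SF | 8 | 8 | 8 | Z2 | fin
DEN | 1 | 1 | 6 | Y2 | ops
After WHERE (1 rows):
cities.city | cities.rank | parts.rank | parts.id | parts.code | parts.dept
DEN | 1 | 1 | 6 | Y2 | ops
After SELECT (1 rows):
parts.rank | parts.code
1 | Y2
After ORDER BY (1 rows):
parts.rank | parts.code
1 | Y2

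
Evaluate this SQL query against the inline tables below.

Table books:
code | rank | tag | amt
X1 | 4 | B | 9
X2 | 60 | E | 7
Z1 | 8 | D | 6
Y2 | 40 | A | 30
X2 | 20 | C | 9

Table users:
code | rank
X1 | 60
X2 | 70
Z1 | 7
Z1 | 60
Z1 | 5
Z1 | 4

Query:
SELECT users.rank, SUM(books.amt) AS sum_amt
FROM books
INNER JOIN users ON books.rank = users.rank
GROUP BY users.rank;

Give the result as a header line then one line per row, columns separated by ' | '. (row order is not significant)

== RESULT ==
users.rank | sum_amt
4 | 9
60 | 14

Derivation:
After JOIN users (3 rows):
books.code | books.rank | books.tag | books.amt | users.code | users.rank
X1 | 4 | B | 9 | Z1 | 4
X2 | 60 | E | 7 | X1 | 60
X2 | 60 | E | 7 | Z1 | 60
After GROUP BY (2 rows):
users.rank | sum_amt
4 | 9
60 | 14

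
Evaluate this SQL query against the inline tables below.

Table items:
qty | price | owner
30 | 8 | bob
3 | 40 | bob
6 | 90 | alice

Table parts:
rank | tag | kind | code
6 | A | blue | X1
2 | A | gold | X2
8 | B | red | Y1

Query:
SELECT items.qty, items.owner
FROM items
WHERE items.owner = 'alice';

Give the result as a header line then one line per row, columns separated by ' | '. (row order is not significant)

After WHERE (1 rows):
items.qty | items.price | items.owner
6 | 90 | alice
After SELECT (1 rows):
items.qty | items.owner
6 | alice

== RESULT ==
items.qty | items.owner
6 | alice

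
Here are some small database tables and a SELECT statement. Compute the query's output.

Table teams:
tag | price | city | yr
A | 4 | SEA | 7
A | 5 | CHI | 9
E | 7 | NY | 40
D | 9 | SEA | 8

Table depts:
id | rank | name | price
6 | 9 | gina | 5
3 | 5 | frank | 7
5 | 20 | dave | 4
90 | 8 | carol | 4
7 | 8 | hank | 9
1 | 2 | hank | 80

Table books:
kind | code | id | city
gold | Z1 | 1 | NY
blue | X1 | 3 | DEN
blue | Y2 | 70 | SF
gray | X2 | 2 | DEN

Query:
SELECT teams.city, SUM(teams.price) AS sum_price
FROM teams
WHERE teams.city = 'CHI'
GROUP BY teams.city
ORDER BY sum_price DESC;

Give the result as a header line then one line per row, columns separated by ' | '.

After WHERE (1 rows):
teams.tag | teams.price | teams.city | teams.yr
A | 5 | CHI | 9
After GROUP BY (1 rows):
teams.city | sum_price
CHI | 5
After ORDER BY (1 rows):
teams.city | sum_price
CHI | 5

== RESULT ==
teams.city | sum_price
CHI | 5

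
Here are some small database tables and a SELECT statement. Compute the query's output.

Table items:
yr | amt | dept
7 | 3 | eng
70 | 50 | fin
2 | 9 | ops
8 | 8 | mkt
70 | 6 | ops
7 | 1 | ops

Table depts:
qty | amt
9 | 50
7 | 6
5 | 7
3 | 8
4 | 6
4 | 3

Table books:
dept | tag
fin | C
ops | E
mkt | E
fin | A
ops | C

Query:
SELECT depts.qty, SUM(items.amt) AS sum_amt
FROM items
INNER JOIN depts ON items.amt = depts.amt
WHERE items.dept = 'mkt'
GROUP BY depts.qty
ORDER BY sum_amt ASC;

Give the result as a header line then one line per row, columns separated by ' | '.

After JOIN depts (5 rows):
items.yr | items.amt | items.dept | depts.qty | depts.amt
7 | 3 | eng | 4 | 3
70 | 50 | fin | 9 | 50
8 | 8 | mkt | 3 | 8
70 | 6 | ops | 7 | 6
70 | 6 | ops | 4 | 6
After WHERE (1 rows):
items.yr | items.amt | items.dept | depts.qty | depts.amt
8 | 8 | mkt | 3 | 8
After GROUP BY (1 rows):
depts.qty | sum_amt
3 | 8
After ORDER BY (1 rows):
depts.qty | sum_amt
3 | 8

== RESULT ==
depts.qty | sum_amt
3 | 8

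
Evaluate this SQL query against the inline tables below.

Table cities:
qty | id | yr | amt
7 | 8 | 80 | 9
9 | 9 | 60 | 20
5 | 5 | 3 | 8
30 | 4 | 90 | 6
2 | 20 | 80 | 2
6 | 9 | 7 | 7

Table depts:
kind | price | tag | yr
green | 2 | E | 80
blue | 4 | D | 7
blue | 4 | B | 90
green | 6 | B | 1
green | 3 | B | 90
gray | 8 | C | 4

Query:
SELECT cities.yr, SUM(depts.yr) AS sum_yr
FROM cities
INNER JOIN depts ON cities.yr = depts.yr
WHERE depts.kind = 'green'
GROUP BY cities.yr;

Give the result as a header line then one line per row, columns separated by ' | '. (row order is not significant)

After JOIN depts (5 rows):
cities.qty | cities.id | cities.yr | cities.amt | depts.kind | depts.price | depts.tag | depts.yr
7 | 8 | 80 | 9 | green | 2 | E | 80
30 | 4 | 90 | 6 | blue | 4 | B | 90
30 | 4 | 90 | 6 | green | 3 | B | 90
2 | 20 | 80 | 2 | green | 2 | E | 80
6 | 9 | 7 | 7 | blue | 4 | D | 7
After WHERE (3 rows):
cities.qty | cities.id | cities.yr | cities.amt | depts.kind | depts.price | depts.tag | depts.yr
7 | 8 | 80 | 9 | green | 2 | E | 80
30 | 4 | 90 | 6 | green | 3 | B | 90
2 | 20 | 80 | 2 | green | 2 | E | 80
After GROUP BY (2 rows):
cities.yr | sum_yr
80 | 160
90 | 90

== RESULT ==
cities.yr | sum_yr
80 | 160
90 | 90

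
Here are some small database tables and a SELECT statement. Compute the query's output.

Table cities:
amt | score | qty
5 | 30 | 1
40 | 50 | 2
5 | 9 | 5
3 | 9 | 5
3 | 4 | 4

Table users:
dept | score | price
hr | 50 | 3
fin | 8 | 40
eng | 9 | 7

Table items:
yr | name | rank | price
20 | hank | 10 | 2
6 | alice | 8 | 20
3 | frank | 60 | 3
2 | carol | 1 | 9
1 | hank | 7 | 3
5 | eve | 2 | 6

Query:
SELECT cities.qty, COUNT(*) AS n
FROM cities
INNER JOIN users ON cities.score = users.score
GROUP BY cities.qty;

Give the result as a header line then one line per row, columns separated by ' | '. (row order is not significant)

After JOIN users (3 rows):
cities.amt | cities.score | cities.qty | users.dept | users.score | users.price
40 | 50 | 2 | hr | 50 | 3
5 | 9 | 5 | eng | 9 | 7
3 | 9 | 5 | eng | 9 | 7
After GROUP BY (2 rows):
cities.qty | n
2 | 1
5 | 2

== RESULT ==
cities.qty | n
2 | 1
5 | 2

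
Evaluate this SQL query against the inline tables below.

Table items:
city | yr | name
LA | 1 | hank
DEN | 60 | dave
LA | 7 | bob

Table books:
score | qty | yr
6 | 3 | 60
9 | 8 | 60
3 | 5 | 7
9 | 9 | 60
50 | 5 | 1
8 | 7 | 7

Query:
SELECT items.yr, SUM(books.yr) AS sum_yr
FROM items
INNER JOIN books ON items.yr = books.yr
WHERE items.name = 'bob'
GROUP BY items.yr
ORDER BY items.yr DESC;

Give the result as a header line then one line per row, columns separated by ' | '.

After JOIN books (6 rows):
items.city | items.yr | items.name | books.score | books.qty | books.yr
LA | 1 | hank | 50 | 5 | 1
DEN | 60 | dave | 6 | 3 | 60
DEN | 60 | dave | 9 | 8 | 60
DEN | 60 | dave | 9 | 9 | 60
LA | 7 | bob | 3 | 5 | 7
LA | 7 | bob | 8 | 7 | 7
After WHERE (2 rows):
items.city | items.yr | items.name | books.score | books.qty | books.yr
LA | 7 | bob | 3 | 5 | 7
LA | 7 | bob | 8 | 7 | 7
After GROUP BY (1 rows):
items.yr | sum_yr
7 | 14
After ORDER BY (1 rows):
items.yr | sum_yr
7 | 14

== RESULT ==
items.yr | sum_yr
7 | 14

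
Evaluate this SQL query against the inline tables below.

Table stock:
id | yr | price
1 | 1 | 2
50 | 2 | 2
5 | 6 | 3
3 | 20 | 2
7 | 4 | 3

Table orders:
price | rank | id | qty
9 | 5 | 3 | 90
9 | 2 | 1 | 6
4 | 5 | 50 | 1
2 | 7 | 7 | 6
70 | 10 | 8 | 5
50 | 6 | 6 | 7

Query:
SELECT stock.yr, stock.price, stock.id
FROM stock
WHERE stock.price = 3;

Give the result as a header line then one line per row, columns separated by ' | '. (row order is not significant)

After WHERE (2 rows):
stock.id | stock.yr | stock.price
5 | 6 | 3
7 | 4 | 3
After SELECT (2 rows):
stock.yr | stock.price | stock.id
6 | 3 | 5
4 | 3 | 7

== RESULT ==
stock.yr | stock.price | stock.id
6 | 3 | 5
4 | 3 | 7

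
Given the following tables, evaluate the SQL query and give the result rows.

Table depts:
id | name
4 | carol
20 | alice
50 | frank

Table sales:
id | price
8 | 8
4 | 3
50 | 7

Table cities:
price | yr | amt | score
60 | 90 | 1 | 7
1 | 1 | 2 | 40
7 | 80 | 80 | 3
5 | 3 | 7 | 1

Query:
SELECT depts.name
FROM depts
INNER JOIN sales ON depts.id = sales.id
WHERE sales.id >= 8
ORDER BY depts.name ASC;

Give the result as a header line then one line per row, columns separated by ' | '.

After JOIN sales (2 rows):
depts.id | depts.name | sales.id | sales.price
4 | carol | 4 | 3
50 | frank | 50 | 7
After WHERE (1 rows):
depts.id | depts.name | sales.id | sales.price
50 | frank | 50 | 7
After SELECT (1 rows):
depts.name
frank
After ORDER BY (1 rows):
depts.name
frank

== RESULT ==
depts.name
frank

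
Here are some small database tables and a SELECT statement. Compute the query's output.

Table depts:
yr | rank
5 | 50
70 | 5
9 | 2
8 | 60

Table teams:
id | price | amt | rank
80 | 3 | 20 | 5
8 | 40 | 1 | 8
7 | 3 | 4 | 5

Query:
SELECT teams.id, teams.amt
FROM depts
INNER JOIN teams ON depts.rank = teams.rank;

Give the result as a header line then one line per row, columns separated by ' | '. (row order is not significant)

== RESULT ==
teams.id | teams.amt
80 | 20
7 | 4

Derivation:
After JOIN teams (2 rows):
depts.yr | depts.rank | teams.id | teams.price | teams.amt | teams.rank
70 | 5 | 80 | 3 | 20 | 5
70 | 5 | 7 | 3 | 4 | 5
After SELECT (2 rows):
teams.id | teams.amt
80 | 20
7 | 4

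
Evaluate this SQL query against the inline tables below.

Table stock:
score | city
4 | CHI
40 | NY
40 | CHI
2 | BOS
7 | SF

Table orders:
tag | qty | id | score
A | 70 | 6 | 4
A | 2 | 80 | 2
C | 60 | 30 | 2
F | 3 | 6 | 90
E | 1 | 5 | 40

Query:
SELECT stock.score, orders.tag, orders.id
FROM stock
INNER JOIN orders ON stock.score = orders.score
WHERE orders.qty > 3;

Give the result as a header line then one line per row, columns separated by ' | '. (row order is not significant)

After JOIN orders (5 rows):
stock.score | stock.city | orders.tag | orders.qty | orders.id | orders.score
4 | CHI | A | 70 | 6 | 4
40 | NY | E | 1 | 5 | 40
40 | CHI | E | 1 | 5 | 40
2 | BOS | A | 2 | 80 | 2
2 | BOS | C | 60 | 30 | 2
After WHERE (2 rows):
stock.score | stock.city | orders.tag | orders.qty | orders.id | orders.score
4 | CHI | A | 70 | 6 | 4
2 | BOS | C | 60 | 30 | 2
After SELECT (2 rows):
stock.score | orders.tag | orders.id
4 | A | 6
2 | C | 30

== RESULT ==
stock.score | orders.tag | orders.id
4 | A | 6
2 | C | 30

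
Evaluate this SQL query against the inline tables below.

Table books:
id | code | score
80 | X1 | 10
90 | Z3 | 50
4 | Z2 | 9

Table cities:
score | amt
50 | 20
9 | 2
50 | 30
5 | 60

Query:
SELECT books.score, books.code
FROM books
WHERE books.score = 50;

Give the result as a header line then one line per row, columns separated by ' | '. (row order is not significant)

== RESULT ==
books.score | books.code
50 | Z3

Derivation:
After WHERE (1 rows):
books.id | books.code | books.score
90 | Z3 | 50
After SELECT (1 rows):
books.score | books.code
50 | Z3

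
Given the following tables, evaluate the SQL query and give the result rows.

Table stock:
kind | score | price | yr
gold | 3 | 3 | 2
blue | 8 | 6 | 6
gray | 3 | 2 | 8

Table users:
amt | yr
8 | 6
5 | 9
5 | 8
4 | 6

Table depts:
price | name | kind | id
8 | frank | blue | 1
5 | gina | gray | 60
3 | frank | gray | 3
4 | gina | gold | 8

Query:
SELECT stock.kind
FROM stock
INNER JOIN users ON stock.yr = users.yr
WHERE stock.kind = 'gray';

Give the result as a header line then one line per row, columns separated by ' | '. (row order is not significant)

== RESULT ==
stock.kind
gray

Derivation:
After JOIN users (3 rows):
stock.kind | stock.score | stock.price | stock.yr | users.amt | users.yr
blue | 8 | 6 | 6 | 8 | 6
blue | 8 | 6 | 6 | 4 | 6
gray | 3 | 2 | 8 | 5 | 8
After WHERE (1 rows):
stock.kind | stock.score | stock.price | stock.yr | users.amt | users.yr
gray | 3 | 2 | 8 | 5 | 8
After SELECT (1 rows):
stock.kind
gray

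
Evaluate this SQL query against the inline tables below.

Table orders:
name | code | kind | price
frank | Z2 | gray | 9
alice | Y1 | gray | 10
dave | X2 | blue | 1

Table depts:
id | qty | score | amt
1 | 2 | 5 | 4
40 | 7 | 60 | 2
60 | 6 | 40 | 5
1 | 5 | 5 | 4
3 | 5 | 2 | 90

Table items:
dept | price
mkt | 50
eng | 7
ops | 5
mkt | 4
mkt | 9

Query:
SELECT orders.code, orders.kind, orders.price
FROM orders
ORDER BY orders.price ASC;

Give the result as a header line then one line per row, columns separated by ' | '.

== RESULT ==
orders.code | orders.kind | orders.price
X2 | blue | 1
Z2 | gray | 9
Y1 | gray | 10

Derivation:
After SELECT (3 rows):
orders.code | orders.kind | orders.price
Z2 | gray | 9
Y1 | gray | 10
X2 | blue | 1
After ORDER BY (3 rows):
orders.code | orders.kind | orders.price
X2 | blue | 1
Z2 | gray | 9
Y1 | gray | 10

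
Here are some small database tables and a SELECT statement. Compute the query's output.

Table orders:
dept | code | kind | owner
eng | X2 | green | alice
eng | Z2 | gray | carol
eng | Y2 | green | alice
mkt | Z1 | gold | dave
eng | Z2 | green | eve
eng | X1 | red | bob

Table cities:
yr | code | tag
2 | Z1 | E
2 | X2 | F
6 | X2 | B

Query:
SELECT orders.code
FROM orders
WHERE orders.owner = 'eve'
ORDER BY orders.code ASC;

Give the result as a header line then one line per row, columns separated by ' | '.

== RESULT ==
orders.code
Z2

Derivation:
After WHERE (1 rows):
orders.dept | orders.code | orders.kind | orders.owner
eng | Z2 | green | eve
After SELECT (1 rows):
orders.code
Z2
After ORDER BY (1 rows):
orders.code
Z2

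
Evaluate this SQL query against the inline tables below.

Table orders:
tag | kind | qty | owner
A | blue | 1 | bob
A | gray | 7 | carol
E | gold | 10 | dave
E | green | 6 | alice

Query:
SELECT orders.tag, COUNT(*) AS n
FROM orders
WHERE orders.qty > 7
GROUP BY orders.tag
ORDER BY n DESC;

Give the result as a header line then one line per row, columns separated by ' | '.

== RESULT ==
orders.tag | n
E | 1

Derivation:
After WHERE (1 rows):
orders.tag | orders.kind | orders.qty | orders.owner
E | gold | 10 | dave
After GROUP BY (1 rows):
orders.tag | n
E | 1
After ORDER BY (1 rows):
orders.tag | n
E | 1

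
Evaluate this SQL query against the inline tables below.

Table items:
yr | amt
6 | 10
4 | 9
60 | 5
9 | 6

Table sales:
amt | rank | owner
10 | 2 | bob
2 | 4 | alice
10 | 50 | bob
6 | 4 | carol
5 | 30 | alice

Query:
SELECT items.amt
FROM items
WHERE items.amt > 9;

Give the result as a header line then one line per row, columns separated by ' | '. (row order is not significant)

== RESULT ==
items.amt
10

Derivation:
After WHERE (1 rows):
items.yr | items.amt
6 | 10
After SELECT (1 rows):
items.amt
10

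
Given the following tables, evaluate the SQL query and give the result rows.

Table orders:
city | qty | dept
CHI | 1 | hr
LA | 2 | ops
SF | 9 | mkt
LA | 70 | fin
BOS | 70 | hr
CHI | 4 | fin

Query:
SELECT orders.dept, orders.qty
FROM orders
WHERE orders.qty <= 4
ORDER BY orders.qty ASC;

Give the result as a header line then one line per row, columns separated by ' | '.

After WHERE (3 rows):
orders.city | orders.qty | orders.dept
CHI | 1 | hr
LA | 2 | ops
CHI | 4 | fin
After SELECT (3 rows):
orders.dept | orders.qty
hr | 1
ops | 2
fin | 4
After ORDER BY (3 rows):
orders.dept | orders.qty
hr | 1
ops | 2
fin | 4

== RESULT ==
orders.dept | orders.qty
hr | 1
ops | 2
fin | 4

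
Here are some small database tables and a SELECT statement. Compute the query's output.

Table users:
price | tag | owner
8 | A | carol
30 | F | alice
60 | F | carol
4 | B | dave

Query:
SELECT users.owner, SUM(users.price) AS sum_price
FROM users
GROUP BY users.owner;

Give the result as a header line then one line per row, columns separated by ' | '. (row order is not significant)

After GROUP BY (3 rows):
users.owner | sum_price
carol | 68
alice | 30
dave | 4

== RESULT ==
users.owner | sum_price
carol | 68
alice | 30
dave | 4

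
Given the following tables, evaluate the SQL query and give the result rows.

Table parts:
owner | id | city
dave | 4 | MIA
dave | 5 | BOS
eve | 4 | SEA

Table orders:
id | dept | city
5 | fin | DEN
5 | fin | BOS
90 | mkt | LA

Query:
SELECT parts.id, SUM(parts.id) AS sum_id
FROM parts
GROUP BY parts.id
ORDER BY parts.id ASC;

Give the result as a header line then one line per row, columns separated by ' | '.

== RESULT ==
parts.id | sum_id
4 | 8
5 | 5

Derivation:
After GROUP BY (2 rows):
parts.id | sum_id
4 | 8
5 | 5
After ORDER BY (2 rows):
parts.id | sum_id
4 | 8
5 | 5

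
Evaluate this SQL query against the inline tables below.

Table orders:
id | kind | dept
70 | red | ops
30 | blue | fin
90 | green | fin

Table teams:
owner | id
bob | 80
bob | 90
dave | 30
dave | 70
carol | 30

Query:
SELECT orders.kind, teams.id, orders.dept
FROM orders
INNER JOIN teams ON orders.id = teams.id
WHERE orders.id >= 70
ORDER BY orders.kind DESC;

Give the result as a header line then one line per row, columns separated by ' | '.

After JOIN teams (4 rows):
orders.id | orders.kind | orders.dept | teams.owner | teams.id
70 | red | ops | dave | 70
30 | blue | fin | dave | 30
30 | blue | fin | carol | 30
90 | green | fin | bob | 90
After WHERE (2 rows):
orders.id | orders.kind | orders.dept | teams.owner | teams.id
70 | red | ops | dave | 70
90 | green | fin | bob | 90
After SELECT (2 rows):
orders.kind | teams.id | orders.dept
red | 70 | ops
green | 90 | fin
After ORDER BY (2 rows):
orders.kind | teams.id | orders.dept
red | 70 | ops
green | 90 | fin

== RESULT ==
orders.kind | teams.id | orders.dept
red | 70 | ops
green | 90 | fin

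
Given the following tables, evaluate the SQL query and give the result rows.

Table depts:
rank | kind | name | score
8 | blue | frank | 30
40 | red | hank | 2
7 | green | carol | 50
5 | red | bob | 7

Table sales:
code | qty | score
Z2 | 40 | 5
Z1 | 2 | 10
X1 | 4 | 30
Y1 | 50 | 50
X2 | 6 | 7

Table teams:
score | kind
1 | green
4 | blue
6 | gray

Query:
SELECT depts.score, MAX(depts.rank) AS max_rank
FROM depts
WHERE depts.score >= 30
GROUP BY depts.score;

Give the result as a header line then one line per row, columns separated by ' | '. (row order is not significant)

After WHERE (2 rows):
depts.rank | depts.kind | depts.name | depts.score
8 | blue | frank | 30
7 | green | carol | 50
After GROUP BY (2 rows):
depts.score | max_rank
30 | 8
50 | 7

== RESULT ==
depts.score | max_rank
30 | 8
50 | 7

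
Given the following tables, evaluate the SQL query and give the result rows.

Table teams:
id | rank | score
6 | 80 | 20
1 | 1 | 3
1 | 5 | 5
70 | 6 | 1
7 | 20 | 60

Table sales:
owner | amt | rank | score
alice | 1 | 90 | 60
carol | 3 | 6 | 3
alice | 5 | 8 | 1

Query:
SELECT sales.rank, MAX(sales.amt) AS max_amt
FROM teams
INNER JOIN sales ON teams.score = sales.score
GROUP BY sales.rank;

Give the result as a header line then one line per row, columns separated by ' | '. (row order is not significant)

After JOIN sales (3 rows):
teams.id | teams.rank | teams.score | sales.owner | sales.amt | sales.rank | sales.score
1 | 1 | 3 | carol | 3 | 6 | 3
70 | 6 | 1 | alice | 5 | 8 | 1
7 | 20 | 60 | alice | 1 | 90 | 60
After GROUP BY (3 rows):
sales.rank | max_amt
6 | 3
8 | 5
90 | 1

== RESULT ==
sales.rank | max_amt
6 | 3
8 | 5
90 | 1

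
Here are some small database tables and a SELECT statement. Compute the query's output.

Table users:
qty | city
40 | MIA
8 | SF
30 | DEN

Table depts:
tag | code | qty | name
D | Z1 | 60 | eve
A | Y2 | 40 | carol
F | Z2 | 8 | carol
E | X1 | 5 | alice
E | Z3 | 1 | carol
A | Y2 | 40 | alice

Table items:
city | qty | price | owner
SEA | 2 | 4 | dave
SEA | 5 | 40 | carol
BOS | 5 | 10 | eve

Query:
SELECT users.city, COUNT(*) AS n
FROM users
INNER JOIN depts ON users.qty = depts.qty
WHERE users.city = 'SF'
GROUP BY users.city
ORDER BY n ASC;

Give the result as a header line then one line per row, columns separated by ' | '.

== RESULT ==
users.city | n
SF | 1

Derivation:
After JOIN depts (3 rows):
users.qty | users.city | depts.tag | depts.code | depts.qty | depts.name
40 | MIA | A | Y2 | 40 | carol
40 | MIA | A | Y2 | 40 | alice
8 | SF | F | Z2 | 8 | carol
After WHERE (1 rows):
users.qty | users.city | depts.tag | depts.code | depts.qty | depts.name
8 | SF | F | Z2 | 8 | carol
After GROUP BY (1 rows):
users.city | n
SF | 1
After ORDER BY (1 rows):
users.city | n
SF | 1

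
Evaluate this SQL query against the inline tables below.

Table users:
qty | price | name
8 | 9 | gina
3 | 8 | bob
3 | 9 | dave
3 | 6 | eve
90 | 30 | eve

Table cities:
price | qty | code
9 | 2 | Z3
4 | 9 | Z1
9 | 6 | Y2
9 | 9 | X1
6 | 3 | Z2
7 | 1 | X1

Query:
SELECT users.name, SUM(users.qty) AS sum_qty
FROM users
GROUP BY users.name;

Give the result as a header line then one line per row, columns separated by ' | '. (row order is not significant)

After GROUP BY (4 rows):
users.name | sum_qty
gina | 8
bob | 3
dave | 3
eve | 93

== RESULT ==
users.name | sum_qty
gina | 8
bob | 3
dave | 3
eve | 93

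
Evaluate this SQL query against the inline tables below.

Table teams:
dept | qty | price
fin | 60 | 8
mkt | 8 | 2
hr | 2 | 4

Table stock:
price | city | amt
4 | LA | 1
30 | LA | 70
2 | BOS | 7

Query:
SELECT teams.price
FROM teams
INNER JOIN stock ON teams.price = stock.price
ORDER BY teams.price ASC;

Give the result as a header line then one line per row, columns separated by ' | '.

== RESULT ==
teams.price
2
4

Derivation:
After JOIN stock (2 rows):
teams.dept | teams.qty | teams.price | stock.price | stock.city | stock.amt
mkt | 8 | 2 | 2 | BOS | 7
hr | 2 | 4 | 4 | LA | 1
After SELECT (2 rows):
teams.price
2
4
After ORDER BY (2 rows):
teams.price
2
4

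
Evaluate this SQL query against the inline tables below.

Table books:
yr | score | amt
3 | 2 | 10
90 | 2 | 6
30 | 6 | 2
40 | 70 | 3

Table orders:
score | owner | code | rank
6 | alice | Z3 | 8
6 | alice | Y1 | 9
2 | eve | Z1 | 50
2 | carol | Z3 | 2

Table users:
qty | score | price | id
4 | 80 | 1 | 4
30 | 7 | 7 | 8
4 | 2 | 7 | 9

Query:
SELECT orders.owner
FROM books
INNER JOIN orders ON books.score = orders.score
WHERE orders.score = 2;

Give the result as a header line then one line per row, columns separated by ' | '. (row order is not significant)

After JOIN orders (6 rows):
books.yr | books.score | books.amt | orders.score | orders.owner | orders.code | orders.rank
3 | 2 | 10 | 2 | eve | Z1 | 50
3 | 2 | 10 | 2 | carol | Z3 | 2
90 | 2 | 6 | 2 | eve | Z1 | 50
90 | 2 | 6 | 2 | carol | Z3 | 2
30 | 6 | 2 | 6 | alice | Z3 | 8
30 | 6 | 2 | 6 | alice | Y1 | 9
After WHERE (4 rows):
books.yr | books.score | books.amt | orders.score | orders.owner | orders.code | orders.rank
3 | 2 | 10 | 2 | eve | Z1 | 50
3 | 2 | 10 | 2 | carol | Z3 | 2
90 | 2 | 6 | 2 | eve | Z1 | 50
90 | 2 | 6 | 2 | carol | Z3 | 2
After SELECT (4 rows):
orders.owner
eve
carol
eve
carol

== RESULT ==
orders.owner
eve
carol
eve
carol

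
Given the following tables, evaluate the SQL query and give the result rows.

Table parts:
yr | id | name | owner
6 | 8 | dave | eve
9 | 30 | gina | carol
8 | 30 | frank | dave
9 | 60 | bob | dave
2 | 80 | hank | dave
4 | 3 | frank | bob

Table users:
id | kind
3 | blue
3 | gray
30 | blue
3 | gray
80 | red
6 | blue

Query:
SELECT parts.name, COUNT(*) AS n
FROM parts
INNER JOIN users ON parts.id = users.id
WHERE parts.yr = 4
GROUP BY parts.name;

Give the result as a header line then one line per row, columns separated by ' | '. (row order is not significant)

== RESULT ==
parts.name | n
frank | 3

Derivation:
After JOIN users (6 rows):
parts.yr | parts.id | parts.name | parts.owner | users.id | users.kind
9 | 30 | gina | carol | 30 | blue
8 | 30 | frank | dave | 30 | blue
2 | 80 | hank | dave | 80 | red
4 | 3 | frank | bob | 3 | blue
4 | 3 | frank | bob | 3 | gray
4 | 3 | frank | bob | 3 | gray
After WHERE (3 rows):
parts.yr | parts.id | parts.name | parts.owner | users.id | users.kind
4 | 3 | frank | bob | 3 | blue
4 | 3 | frank | bob | 3 | gray
4 | 3 | frank | bob | 3 | gray
After GROUP BY (1 rows):
parts.name | n
frank | 3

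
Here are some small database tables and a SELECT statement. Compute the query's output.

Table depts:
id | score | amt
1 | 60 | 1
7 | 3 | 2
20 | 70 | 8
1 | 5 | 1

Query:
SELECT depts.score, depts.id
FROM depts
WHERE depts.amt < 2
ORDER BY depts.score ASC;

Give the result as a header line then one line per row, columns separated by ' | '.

After WHERE (2 rows):
depts.id | depts.score | depts.amt
1 | 60 | 1
1 | 5 | 1
After SELECT (2 rows):
depts.score | depts.id
60 | 1
5 | 1
After ORDER BY (2 rows):
depts.score | depts.id
5 | 1
60 | 1

== RESULT ==
depts.score | depts.id
5 | 1
60 | 1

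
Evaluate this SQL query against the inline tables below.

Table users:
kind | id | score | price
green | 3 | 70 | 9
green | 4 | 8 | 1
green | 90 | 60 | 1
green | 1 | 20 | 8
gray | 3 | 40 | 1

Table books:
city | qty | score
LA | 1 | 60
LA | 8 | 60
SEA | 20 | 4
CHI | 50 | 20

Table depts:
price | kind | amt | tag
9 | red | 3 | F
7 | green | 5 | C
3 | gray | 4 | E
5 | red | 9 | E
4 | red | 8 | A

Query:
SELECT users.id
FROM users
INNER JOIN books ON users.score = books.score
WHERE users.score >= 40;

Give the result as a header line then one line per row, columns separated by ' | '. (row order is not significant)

After JOIN books (3 rows):
users.kind | users.id | users.score | users.price | books.city | books.qty | books.score
green | 90 | 60 | 1 | LA | 1 | 60
green | 90 | 60 | 1 | LA | 8 | 60
green | 1 | 20 | 8 | CHI | 50 | 20
After WHERE (2 rows):
users.kind | users.id | users.score | users.price | books.city | books.qty | books.score
green | 90 | 60 | 1 | LA | 1 | 60
green | 90 | 60 | 1 | LA | 8 | 60
After SELECT (2 rows):
users.id
90
90

== RESULT ==
users.id
90
90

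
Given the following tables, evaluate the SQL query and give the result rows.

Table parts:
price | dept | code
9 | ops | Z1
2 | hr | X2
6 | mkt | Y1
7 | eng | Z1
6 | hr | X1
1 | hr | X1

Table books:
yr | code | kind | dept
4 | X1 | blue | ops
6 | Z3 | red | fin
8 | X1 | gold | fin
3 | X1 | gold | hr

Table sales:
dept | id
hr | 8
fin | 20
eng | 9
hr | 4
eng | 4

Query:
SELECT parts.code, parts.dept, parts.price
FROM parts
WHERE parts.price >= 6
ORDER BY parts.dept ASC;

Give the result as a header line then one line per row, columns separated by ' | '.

== RESULT ==
parts.code | parts.dept | parts.price
Z1 | eng | 7
X1 | hr | 6
Y1 | mkt | 6
Z1 | ops | 9

Derivation:
After WHERE (4 rows):
parts.price | parts.dept | parts.code
9 | ops | Z1
6 | mkt | Y1
7 | eng | Z1
6 | hr | X1
After SELECT (4 rows):
parts.code | parts.dept | parts.price
Z1 | ops | 9
Y1 | mkt | 6
Z1 | eng | 7
X1 | hr | 6
After ORDER BY (4 rows):
parts.code | parts.dept | parts.price
Z1 | eng | 7
X1 | hr | 6
Y1 | mkt | 6
Z1 | ops | 9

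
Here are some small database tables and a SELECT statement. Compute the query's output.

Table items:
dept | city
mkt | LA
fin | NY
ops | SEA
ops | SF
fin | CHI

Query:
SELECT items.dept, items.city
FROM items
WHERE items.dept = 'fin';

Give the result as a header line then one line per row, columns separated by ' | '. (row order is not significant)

After WHERE (2 rows):
items.dept | items.city
fin | NY
fin | CHI
After SELECT (2 rows):
items.dept | items.city
fin | NY
fin | CHI

== RESULT ==
items.dept | items.city
fin | NY
fin | CHI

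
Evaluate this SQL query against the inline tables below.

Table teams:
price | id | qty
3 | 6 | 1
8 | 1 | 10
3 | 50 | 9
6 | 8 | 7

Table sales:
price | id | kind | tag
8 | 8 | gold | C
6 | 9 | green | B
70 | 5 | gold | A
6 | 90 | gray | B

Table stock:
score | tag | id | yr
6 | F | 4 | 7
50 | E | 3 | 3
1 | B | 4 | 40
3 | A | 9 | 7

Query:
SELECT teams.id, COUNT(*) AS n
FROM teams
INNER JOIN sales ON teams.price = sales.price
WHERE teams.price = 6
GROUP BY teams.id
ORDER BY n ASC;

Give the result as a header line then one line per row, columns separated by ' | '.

After JOIN sales (3 rows):
teams.price | teams.id | teams.qty | sales.price | sales.id | sales.kind | sales.tag
8 | 1 | 10 | 8 | 8 | gold | C
6 | 8 | 7 | 6 | 9 | green | B
6 | 8 | 7 | 6 | 90 | gray | B
After WHERE (2 rows):
teams.price | teams.id | teams.qty | sales.price | sales.id | sales.kind | sales.tag
6 | 8 | 7 | 6 | 9 | green | B
6 | 8 | 7 | 6 | 90 | gray | B
After GROUP BY (1 rows):
teams.id | n
8 | 2
After ORDER BY (1 rows):
teams.id | n
8 | 2

== RESULT ==
teams.id | n
8 | 2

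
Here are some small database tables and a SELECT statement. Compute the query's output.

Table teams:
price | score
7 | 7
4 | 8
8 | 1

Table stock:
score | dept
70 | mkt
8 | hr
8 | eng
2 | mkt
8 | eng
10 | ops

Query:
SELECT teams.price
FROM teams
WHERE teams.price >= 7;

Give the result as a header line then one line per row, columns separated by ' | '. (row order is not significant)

After WHERE (2 rows):
teams.price | teams.score
7 | 7
8 | 1
After SELECT (2 rows):
teams.price
7
8

== RESULT ==
teams.price
7
8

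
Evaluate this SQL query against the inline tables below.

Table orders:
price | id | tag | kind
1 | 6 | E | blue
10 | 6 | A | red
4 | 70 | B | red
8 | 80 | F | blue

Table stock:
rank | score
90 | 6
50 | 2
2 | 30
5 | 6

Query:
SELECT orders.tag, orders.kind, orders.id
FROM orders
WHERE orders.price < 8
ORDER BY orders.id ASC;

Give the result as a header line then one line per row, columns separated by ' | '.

After WHERE (2 rows):
orders.price | orders.id | orders.tag | orders.kind
1 | 6 | E | blue
4 | 70 | B | red
After SELECT (2 rows):
orders.tag | orders.kind | orders.id
E | blue | 6
B | red | 70
After ORDER BY (2 rows):
orders.tag | orders.kind | orders.id
E | blue | 6
B | red | 70

== RESULT ==
orders.tag | orders.kind | orders.id
E | blue | 6
B | red | 70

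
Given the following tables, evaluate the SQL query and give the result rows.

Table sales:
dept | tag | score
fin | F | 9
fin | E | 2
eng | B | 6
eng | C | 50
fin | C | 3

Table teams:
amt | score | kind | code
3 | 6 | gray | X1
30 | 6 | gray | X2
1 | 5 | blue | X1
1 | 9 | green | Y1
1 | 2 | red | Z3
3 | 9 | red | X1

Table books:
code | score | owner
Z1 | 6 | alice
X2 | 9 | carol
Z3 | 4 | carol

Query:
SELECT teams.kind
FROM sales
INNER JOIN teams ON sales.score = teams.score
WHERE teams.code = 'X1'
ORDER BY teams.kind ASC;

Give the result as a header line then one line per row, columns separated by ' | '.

== RESULT ==
teams.kind
gray
red

Derivation:
After JOIN teams (5 rows):
sales.dept | sales.tag | sales.score | teams.amt | teams.score | teams.kind | teams.code
fin | F | 9 | 1 | 9 | green | Y1
fin | F | 9 | 3 | 9 | red | X1
fin | E | 2 | 1 | 2 | red | Z3
eng | B | 6 | 3 | 6 | gray | X1
eng | B | 6 | 30 | 6 | gray | X2
After WHERE (2 rows):
sales.dept | sales.tag | sales.score | teams.amt | teams.score | teams.kind | teams.code
fin | F | 9 | 3 | 9 | red | X1
eng | B | 6 | 3 | 6 | gray | X1
After SELECT (2 rows):
teams.kind
red
gray
After ORDER BY (2 rows):
teams.kind
gray
red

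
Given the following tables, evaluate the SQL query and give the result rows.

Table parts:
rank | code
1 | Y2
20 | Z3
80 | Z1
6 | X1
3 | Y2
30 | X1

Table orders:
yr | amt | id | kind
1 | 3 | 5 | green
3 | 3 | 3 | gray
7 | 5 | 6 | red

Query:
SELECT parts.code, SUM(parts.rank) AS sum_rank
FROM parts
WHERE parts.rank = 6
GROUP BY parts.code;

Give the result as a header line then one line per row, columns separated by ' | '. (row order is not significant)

After WHERE (1 rows):
parts.rank | parts.code
6 | X1
After GROUP BY (1 rows):
parts.code | sum_rank
X1 | 6

== RESULT ==
parts.code | sum_rank
X1 | 6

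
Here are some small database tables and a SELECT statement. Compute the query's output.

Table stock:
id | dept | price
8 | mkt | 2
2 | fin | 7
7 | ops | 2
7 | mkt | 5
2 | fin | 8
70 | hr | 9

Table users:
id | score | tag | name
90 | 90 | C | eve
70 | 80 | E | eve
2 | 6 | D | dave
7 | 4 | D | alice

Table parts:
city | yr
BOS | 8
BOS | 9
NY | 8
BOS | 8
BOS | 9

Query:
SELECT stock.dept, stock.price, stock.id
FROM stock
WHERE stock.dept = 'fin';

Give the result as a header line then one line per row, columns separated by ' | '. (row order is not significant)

== RESULT ==
stock.dept | stock.price | stock.id
fin | 7 | 2
fin | 8 | 2

Derivation:
After WHERE (2 rows):
stock.id | stock.dept | stock.price
2 | fin | 7
2 | fin | 8
After SELECT (2 rows):
stock.dept | stock.price | stock.id
fin | 7 | 2
fin | 8 | 2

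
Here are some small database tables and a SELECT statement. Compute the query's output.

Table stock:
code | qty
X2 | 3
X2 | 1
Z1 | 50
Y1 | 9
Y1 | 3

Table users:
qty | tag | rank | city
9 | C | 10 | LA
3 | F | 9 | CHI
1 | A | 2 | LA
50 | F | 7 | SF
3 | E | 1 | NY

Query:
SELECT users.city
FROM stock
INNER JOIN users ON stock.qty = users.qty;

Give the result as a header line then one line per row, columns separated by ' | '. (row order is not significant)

After JOIN users (7 rows):
stock.code | stock.qty | users.qty | users.tag | users.rank | users.city
X2 | 3 | 3 | F | 9 | CHI
X2 | 3 | 3 | E | 1 | NY
X2 | 1 | 1 | A | 2 | LA
Z1 | 50 | 50 | F | 7 | SF
Y1 | 9 | 9 | C | 10 | LA
Y1 | 3 | 3 | F | 9 | CHI
Y1 | 3 | 3 | E | 1 | NY
After SELECT (7 rows):
users.city
CHI
NY
LA
SF
LA
CHI
NY

== RESULT ==
users.city
CHI
NY
LA
SF
LA
CHI
NY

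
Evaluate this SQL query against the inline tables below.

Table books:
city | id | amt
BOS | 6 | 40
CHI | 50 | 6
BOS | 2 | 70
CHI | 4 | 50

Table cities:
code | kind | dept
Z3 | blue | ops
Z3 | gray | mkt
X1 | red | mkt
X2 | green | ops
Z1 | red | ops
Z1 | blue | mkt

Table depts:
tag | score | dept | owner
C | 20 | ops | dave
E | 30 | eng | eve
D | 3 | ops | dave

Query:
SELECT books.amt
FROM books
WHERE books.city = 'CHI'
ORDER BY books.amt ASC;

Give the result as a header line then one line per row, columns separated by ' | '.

== RESULT ==
books.amt
6
50

Derivation:
After WHERE (2 rows):
books.city | books.id | books.amt
CHI | 50 | 6
CHI | 4 | 50
After SELECT (2 rows):
books.amt
6
50
After ORDER BY (2 rows):
books.amt
6
50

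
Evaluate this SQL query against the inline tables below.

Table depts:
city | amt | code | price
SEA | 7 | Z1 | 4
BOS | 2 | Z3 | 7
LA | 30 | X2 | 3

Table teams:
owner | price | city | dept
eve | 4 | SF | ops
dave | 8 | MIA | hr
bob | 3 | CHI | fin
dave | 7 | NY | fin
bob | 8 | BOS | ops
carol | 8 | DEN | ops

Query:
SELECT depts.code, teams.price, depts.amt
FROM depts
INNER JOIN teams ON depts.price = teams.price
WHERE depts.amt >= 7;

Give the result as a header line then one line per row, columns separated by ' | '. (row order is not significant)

== RESULT ==
depts.code | teams.price | depts.amt
Z1 | 4 | 7
X2 | 3 | 30

Derivation:
After JOIN teams (3 rows):
depts.city | depts.amt | depts.code | depts.price | teams.owner | teams.price | teams.city | teams.dept
SEA | 7 | Z1 | 4 | eve | 4 | SF | ops
BOS | 2 | Z3 | 7 | dave | 7 | NY | fin
LA | 30 | X2 | 3 | bob | 3 | CHI | fin
After WHERE (2 rows):
depts.city | depts.amt | depts.code | depts.price | teams.owner | teams.price | teams.city | teams.dept
SEA | 7 | Z1 | 4 | eve | 4 | SF | ops
LA | 30 | X2 | 3 | bob | 3 | CHI | fin
After SELECT (2 rows):
depts.code | teams.price | depts.amt
Z1 | 4 | 7
X2 | 3 | 30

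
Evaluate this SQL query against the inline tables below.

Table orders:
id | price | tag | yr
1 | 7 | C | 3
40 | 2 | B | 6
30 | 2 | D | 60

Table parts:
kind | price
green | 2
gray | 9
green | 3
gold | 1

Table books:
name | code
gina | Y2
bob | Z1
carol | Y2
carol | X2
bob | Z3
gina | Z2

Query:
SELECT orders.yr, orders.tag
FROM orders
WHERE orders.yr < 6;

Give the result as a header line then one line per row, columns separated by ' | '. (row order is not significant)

== RESULT ==
orders.yr | orders.tag
3 | C

Derivation:
After WHERE (1 rows):
orders.id | orders.price | orders.tag | orders.yr
1 | 7 | C | 3
After SELECT (1 rows):
orders.yr | orders.tag
3 | C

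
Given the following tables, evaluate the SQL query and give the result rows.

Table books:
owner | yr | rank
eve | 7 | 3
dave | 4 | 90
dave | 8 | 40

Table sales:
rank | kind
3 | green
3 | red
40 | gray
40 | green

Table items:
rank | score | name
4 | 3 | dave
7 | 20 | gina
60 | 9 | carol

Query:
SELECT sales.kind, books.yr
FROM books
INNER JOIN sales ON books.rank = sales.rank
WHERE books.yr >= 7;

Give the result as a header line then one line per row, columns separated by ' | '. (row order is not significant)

After JOIN sales (4 rows):
books.owner | books.yr | books.rank | sales.rank | sales.kind
eve | 7 | 3 | 3 | green
eve | 7 | 3 | 3 | red
dave | 8 | 40 | 40 | gray
dave | 8 | 40 | 40 | green
After WHERE (4 rows):
books.owner | books.yr | books.rank | sales.rank | sales.kind
eve | 7 | 3 | 3 | green
eve | 7 | 3 | 3 | red
dave | 8 | 40 | 40 | gray
dave | 8 | 40 | 40 | green
After SELECT (4 rows):
sales.kind | books.yr
green | 7
red | 7
gray | 8
green | 8

== RESULT ==
sales.kind | books.yr
green | 7
red | 7
gray | 8
green | 8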